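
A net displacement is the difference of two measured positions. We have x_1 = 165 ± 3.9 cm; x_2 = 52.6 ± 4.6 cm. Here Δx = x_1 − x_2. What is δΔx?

6.03 cm

Δx is a linear combination, so absolute uncertainties add in quadrature:
  (δx_1)² = 15.2;  (δx_2)² = 21.2
δΔx = √(36.4) = 6.03 cm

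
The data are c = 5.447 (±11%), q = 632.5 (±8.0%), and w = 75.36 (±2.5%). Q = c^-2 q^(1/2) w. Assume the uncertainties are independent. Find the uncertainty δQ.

14.4

Q is a product of powers, so relative uncertainties combine in quadrature:
  (-2·δc/c)² = (-2×0.110)² = 0.0484;  (½·δq/q)² = (0.5×0.0800)² = 0.00160;  (1·δw/w)² = (1×0.0250)² = 0.000625
δQ/Q = √(0.0506) = 0.225
Q = 63.88, so δQ = 0.225 × 63.88 = 14.4.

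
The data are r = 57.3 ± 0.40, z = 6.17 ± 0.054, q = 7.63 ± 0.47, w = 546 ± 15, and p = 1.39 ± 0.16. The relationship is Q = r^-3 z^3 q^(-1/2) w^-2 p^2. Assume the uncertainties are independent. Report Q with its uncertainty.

(2.93 ± 0.706) × 10^-9

Relative error in a monomial: (δQ/Q)² = Σ (nᵢ · δxᵢ/xᵢ)².
  (-3·δr/r)² = (-3×0.00698)² = 0.000439;  (3·δz/z)² = (3×0.00875)² = 0.000689;  (−½·δq/q)² = (-0.5×0.0616)² = 0.000949;  (-2·δw/w)² = (-2×0.0275)² = 0.00302;  (2·δp/p)² = (2×0.115)² = 0.0530
δQ/Q = √(0.0581) = 0.241
Q = 2.93e-09, so δQ = 0.241 × 2.93e-09 = 7.06e-10.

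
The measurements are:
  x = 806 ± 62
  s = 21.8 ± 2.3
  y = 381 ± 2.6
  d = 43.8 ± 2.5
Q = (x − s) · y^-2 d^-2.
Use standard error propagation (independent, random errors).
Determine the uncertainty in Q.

3.93e-07

Let u = x − s = 784. δu = √(δx² + δs²) = √(3840 + 5.29) = 62.0, so δu/u = 0.0791.
Q is then a monomial in u, y, d:
δQ/Q = √((δu/u)² + (-2·δy/y)² + (-2·δd/d)²) = √(0.00626 + 0.000186 + 0.0130) = 0.140
Q = 2.82e-06, so δQ = 0.140 × 2.82e-06 = 3.93e-07.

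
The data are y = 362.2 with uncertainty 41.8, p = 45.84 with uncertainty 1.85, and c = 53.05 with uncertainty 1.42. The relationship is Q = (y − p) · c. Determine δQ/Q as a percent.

Let u = y − p = 316.4. δu = √(δy² + δp²) = √(1750 + 3.42) = 41.8, so δu/u = 0.132.
Q is then a monomial in u, c:
δQ/Q = √((δu/u)² + (1·δc/c)²) = √(0.0175 + 0.000716) = 0.135

13.5%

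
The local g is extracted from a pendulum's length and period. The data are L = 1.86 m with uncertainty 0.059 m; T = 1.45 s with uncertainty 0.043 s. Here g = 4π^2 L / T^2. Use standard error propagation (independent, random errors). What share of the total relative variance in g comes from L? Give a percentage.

22.2%

(δg/g)² = (1·δL/L)² + (-2·δT/T)²
  L term: (1×0.0317)² = 0.00101
  T term: (-2×0.0297)² = 0.00352
Total = 0.00452. Share from L = 0.00101/0.00452 = 0.222.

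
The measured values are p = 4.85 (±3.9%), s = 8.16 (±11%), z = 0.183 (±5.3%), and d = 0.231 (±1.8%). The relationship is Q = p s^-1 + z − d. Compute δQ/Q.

0.128

Let w = p·s^-1 = 0.594. δw/w = √((1·δp/p)² + (-1·δs/s)²) = √(0.00152 + 0.0121) = 0.117, so δw = 0.0694.
Q = w + z − d: δQ = √(δw² + δz² + δd²) = √(0.00481 + 9.41e-05 + 1.73e-05) = 0.0702
Q = 0.546, so δQ/Q = 0.0702/0.546 = 0.128.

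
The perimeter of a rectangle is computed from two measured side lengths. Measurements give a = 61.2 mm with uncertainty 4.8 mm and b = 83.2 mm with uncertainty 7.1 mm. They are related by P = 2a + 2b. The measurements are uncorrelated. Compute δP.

17.1 mm

For a sum/difference, combine absolute errors in quadrature:
  (2·δa)² = 92.2;  (2·δb)² = 202
δP = √(294) = 17.1 mm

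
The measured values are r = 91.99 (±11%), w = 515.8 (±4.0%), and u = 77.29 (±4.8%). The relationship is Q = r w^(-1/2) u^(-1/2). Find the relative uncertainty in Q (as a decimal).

0.114

Q is a product of powers, so relative uncertainties combine in quadrature:
  (1·δr/r)² = (1×0.110)² = 0.0121;  (−½·δw/w)² = (-0.5×0.0400)² = 0.000400;  (−½·δu/u)² = (-0.5×0.0480)² = 0.000576
δQ/Q = √(0.0131) = 0.114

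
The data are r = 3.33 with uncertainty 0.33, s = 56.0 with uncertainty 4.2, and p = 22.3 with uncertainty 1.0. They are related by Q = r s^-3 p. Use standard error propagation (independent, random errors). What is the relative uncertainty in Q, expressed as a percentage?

Relative error in a monomial: (δQ/Q)² = Σ (nᵢ · δxᵢ/xᵢ)².
  (1·δr/r)² = (1×0.0991)² = 0.00982;  (-3·δs/s)² = (-3×0.0750)² = 0.0506;  (1·δp/p)² = (1×0.0448)² = 0.00201
δQ/Q = √(0.0625) = 0.250

25.0%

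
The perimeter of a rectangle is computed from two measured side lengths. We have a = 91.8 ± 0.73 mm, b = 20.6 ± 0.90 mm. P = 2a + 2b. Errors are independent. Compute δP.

2.32 mm

Absolute uncertainties add in quadrature for a linear combination:
  (2·δa)² = 2.13;  (2·δb)² = 3.24
δP = √(5.37) = 2.32 mm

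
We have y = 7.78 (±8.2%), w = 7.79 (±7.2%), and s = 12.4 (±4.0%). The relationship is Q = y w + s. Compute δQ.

Let p = y·w = 60.6. δp/p = √((1·δy/y)² + (1·δw/w)²) = √(0.00672 + 0.00518) = 0.109, so δp = 6.61.
Q = p + s: δQ = √(δp² + δs²) = √(43.7 + 0.246) = 6.63

6.63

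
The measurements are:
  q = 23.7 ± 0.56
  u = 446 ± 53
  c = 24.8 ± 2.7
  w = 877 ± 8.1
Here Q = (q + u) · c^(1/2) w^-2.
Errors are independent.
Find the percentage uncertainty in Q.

12.7%

Let h = q + u = 470. δh = √(δq² + δu²) = √(0.314 + 2810) = 53.0, so δh/h = 0.113.
Q is then a monomial in h, c, w:
δQ/Q = √((δh/h)² + (½·δc/c)² + (-2·δw/w)²) = √(0.0127 + 0.00296 + 0.000341) = 0.127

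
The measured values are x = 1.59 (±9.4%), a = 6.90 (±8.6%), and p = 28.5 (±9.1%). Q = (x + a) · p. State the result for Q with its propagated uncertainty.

Let u = x + a = 8.49. δu = √(δx² + δa²) = √(0.0223 + 0.352) = 0.612, so δu/u = 0.0721.
Q is then a monomial in u, p:
δQ/Q = √((δu/u)² + (1·δp/p)²) = √(0.00520 + 0.00828) = 0.116
Q = 242, so δQ = 0.116 × 242 = 28.1.

242 ± 28.1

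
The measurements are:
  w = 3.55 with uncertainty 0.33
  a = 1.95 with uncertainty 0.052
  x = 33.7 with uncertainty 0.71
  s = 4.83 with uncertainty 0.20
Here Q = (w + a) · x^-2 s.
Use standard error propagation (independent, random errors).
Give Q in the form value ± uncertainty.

Let u = w + a = 5.50. δu = √(δw² + δa²) = √(0.109 + 0.00270) = 0.334, so δu/u = 0.0607.
Q is then a monomial in u, x, s:
δQ/Q = √((δu/u)² + (-2·δx/x)² + (1·δs/s)²) = √(0.00369 + 0.00178 + 0.00171) = 0.0847
Q = 0.0234, so δQ = 0.0847 × 0.0234 = 0.00198.

0.0234 ± 0.00198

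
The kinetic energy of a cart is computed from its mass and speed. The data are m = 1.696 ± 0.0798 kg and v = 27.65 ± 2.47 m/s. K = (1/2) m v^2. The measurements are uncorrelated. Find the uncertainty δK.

120 J

Since K is a product/quotient, work with relative uncertainties:
  (1·δm/m)² = (1×0.0471)² = 0.00221;  (2·δv/v)² = (2×0.0893)² = 0.0319
δK/K = √(0.0341) = 0.185
K = 648.3 J, so δK = 0.185 × 648.3 = 120 J.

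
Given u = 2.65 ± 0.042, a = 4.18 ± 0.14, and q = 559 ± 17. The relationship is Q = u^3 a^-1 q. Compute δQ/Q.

0.0656

Each factor contributes (exponent × relative error)² to (δQ/Q)²:
  (3·δu/u)² = (3×0.0158)² = 0.00226;  (-1·δa/a)² = (-1×0.0335)² = 0.00112;  (1·δq/q)² = (1×0.0304)² = 0.000925
δQ/Q = √(0.00431) = 0.0656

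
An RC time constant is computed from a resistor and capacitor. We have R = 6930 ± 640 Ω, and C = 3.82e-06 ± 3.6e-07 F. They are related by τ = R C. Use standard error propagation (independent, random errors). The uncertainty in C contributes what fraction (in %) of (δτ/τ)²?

51.0%

(δτ/τ)² = (1·δR/R)² + (1·δC/C)²
  R term: (1×0.0924)² = 0.00853
  C term: (1×0.0942)² = 0.00888
Total = 0.0174. Share from C = 0.00888/0.0174 = 0.510.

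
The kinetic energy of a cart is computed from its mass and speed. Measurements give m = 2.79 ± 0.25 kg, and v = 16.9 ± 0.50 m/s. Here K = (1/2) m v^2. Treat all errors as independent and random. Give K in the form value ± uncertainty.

398 ± 42.8 J

Each factor contributes (exponent × relative error)² to (δK/K)²:
  (1·δm/m)² = (1×0.0896)² = 0.00803;  (2·δv/v)² = (2×0.0296)² = 0.00350
δK/K = √(0.0115) = 0.107
K = 398 J, so δK = 0.107 × 398 = 42.8 J.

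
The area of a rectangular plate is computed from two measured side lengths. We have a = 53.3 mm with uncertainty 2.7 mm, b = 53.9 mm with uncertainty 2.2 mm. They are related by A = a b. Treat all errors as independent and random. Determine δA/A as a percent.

6.51%

Relative error in a monomial: (δA/A)² = Σ (nᵢ · δxᵢ/xᵢ)².
  (1·δa/a)² = (1×0.0507)² = 0.00257;  (1·δb/b)² = (1×0.0408)² = 0.00167
δA/A = √(0.00423) = 0.0651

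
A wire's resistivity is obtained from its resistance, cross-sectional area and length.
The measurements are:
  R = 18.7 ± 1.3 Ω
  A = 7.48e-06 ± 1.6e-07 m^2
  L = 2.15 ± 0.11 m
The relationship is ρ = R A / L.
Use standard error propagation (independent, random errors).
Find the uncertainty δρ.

For a monomial ρ ∝ R, A, L^-1, fractional errors add in quadrature:
  (1·δR/R)² = (1×0.0695)² = 0.00483;  (1·δA/A)² = (1×0.0214)² = 0.000458;  (-1·δL/L)² = (-1×0.0512)² = 0.00262
δρ/ρ = √(0.00791) = 0.0889
ρ = 6.51e-05 Ω·m, so δρ = 0.0889 × 6.51e-05 = 5.79e-06 Ω·m.

5.79e-06 Ω·m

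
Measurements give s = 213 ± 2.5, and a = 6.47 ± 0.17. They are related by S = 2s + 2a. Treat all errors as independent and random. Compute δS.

5.01

Each term contributes (cᵢ δxᵢ)² to (δS)²:
  (2·δs)² = 25.0;  (2·δa)² = 0.116
δS = √(25.1) = 5.01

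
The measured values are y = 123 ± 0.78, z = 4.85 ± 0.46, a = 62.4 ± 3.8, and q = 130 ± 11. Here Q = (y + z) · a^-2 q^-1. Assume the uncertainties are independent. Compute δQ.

3.75e-05

Let u = y + z = 128. δu = √(δy² + δz²) = √(0.608 + 0.212) = 0.906, so δu/u = 0.00708.
Q is then a monomial in u, a, q:
δQ/Q = √((δu/u)² + (-2·δa/a)² + (-1·δq/q)²) = √(5.02e-05 + 0.0148 + 0.00716) = 0.148
Q = 0.000253, so δQ = 0.148 × 0.000253 = 3.75e-05.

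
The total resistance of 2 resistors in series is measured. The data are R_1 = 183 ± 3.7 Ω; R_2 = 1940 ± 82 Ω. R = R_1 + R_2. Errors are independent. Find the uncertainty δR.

82.1 Ω

Absolute uncertainties add in quadrature for a linear combination:
  (δR_1)² = 13.7;  (δR_2)² = 6720
δR = √(6740) = 82.1 Ω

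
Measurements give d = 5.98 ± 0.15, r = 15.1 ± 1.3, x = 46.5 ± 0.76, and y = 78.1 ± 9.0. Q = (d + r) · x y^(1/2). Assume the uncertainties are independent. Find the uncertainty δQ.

Let u = d + r = 21.1. δu = √(δd² + δr²) = √(0.0225 + 1.69) = 1.31, so δu/u = 0.0621.
Q is then a monomial in u, x, y:
δQ/Q = √((δu/u)² + (1·δx/x)² + (½·δy/y)²) = √(0.00385 + 0.000267 + 0.00332) = 0.0863
Q = 8660, so δQ = 0.0863 × 8660 = 747.

747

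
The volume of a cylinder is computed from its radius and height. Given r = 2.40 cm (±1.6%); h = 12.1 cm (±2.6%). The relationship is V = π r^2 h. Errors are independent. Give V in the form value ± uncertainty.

Products/powers → add relative errors in quadrature, weighted by exponent:
  (2·δr/r)² = (2×0.0160)² = 0.00102;  (1·δh/h)² = (1×0.0260)² = 0.000676
δV/V = √(0.00170) = 0.0412
V = 219 cm^3, so δV = 0.0412 × 219 = 9.03 cm^3.

219 ± 9.03 cm^3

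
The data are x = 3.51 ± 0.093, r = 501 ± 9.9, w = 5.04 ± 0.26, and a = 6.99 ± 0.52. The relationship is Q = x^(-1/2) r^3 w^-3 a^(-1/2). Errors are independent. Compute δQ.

33800

Each factor contributes (exponent × relative error)² to (δQ/Q)²:
  (−½·δx/x)² = (-0.5×0.0265)² = 0.000176;  (3·δr/r)² = (3×0.0198)² = 0.00351;  (-3·δw/w)² = (-3×0.0516)² = 0.0240;  (−½·δa/a)² = (-0.5×0.0744)² = 0.00138
δQ/Q = √(0.0290) = 0.170
Q = 1.98e+05, so δQ = 0.170 × 1.98e+05 = 33800.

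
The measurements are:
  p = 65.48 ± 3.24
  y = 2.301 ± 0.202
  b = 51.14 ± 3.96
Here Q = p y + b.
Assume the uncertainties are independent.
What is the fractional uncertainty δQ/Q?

0.0778

Let w = p·y = 150.7. δw/w = √((1·δp/p)² + (1·δy/y)²) = √(0.00245 + 0.00771) = 0.101, so δw = 15.2.
Q = w + b: δQ = √(δw² + δb²) = √(231 + 15.7) = 15.7
Q = 201.8, so δQ/Q = 15.7/201.8 = 0.0778.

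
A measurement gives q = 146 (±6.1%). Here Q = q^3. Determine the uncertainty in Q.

5.7e+05

For a monomial Q ∝ q^3, fractional errors add in quadrature:
  (3·δq/q)² = (3×0.0610)² = 0.0335
δQ/Q = √(0.0335) = 0.183
Q = 3.11e+06, so δQ = 0.183 × 3.11e+06 = 5.7e+05.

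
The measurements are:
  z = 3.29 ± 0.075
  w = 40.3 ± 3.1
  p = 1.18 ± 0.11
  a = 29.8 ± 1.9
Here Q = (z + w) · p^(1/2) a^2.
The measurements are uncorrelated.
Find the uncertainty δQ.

6450

Let u = z + w = 43.6. δu = √(δz² + δw²) = √(0.00562 + 9.61) = 3.10, so δu/u = 0.0711.
Q is then a monomial in u, p, a:
δQ/Q = √((δu/u)² + (½·δp/p)² + (2·δa/a)²) = √(0.00506 + 0.00217 + 0.0163) = 0.153
Q = 42000, so δQ = 0.153 × 42000 = 6450.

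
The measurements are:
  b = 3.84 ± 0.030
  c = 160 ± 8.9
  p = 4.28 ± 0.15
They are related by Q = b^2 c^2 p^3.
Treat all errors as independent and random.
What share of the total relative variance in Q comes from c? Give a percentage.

(δQ/Q)² = (2·δb/b)² + (2·δc/c)² + (3·δp/p)²
  b term: (2×0.00781)² = 0.000244
  c term: (2×0.0556)² = 0.0124
  p term: (3×0.0350)² = 0.0111
Total = 0.0237. Share from c = 0.0124/0.0237 = 0.523.

52.3%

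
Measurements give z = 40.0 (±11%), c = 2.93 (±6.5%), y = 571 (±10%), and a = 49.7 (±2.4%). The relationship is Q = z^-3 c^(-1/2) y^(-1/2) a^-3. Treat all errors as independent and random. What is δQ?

1.07e-12

For a monomial Q ∝ z^-3, c^(-1/2), y^(-1/2), a^-3, fractional errors add in quadrature:
  (-3·δz/z)² = (-3×0.110)² = 0.109;  (−½·δc/c)² = (-0.5×0.0650)² = 0.00106;  (−½·δy/y)² = (-0.5×0.100)² = 0.00250;  (-3·δa/a)² = (-3×0.0240)² = 0.00518
δQ/Q = √(0.118) = 0.343
Q = 3.11e-12, so δQ = 0.343 × 3.11e-12 = 1.07e-12.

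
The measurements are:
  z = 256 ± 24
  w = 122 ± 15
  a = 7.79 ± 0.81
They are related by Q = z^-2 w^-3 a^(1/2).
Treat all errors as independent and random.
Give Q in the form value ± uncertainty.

Products/powers → add relative errors in quadrature, weighted by exponent:
  (-2·δz/z)² = (-2×0.0938)² = 0.0352;  (-3·δw/w)² = (-3×0.123)² = 0.136;  (½·δa/a)² = (0.5×0.104)² = 0.00270
δQ/Q = √(0.174) = 0.417
Q = 2.35e-11, so δQ = 0.417 × 2.35e-11 = 9.78e-12.

(2.35 ± 0.978) × 10^-11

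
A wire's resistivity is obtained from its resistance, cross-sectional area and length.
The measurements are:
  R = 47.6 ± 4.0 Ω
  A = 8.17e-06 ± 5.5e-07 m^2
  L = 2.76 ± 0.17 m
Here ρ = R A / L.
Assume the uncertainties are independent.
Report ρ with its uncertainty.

Products/powers → add relative errors in quadrature, weighted by exponent:
  (1·δR/R)² = (1×0.0840)² = 0.00706;  (1·δA/A)² = (1×0.0673)² = 0.00453;  (-1·δL/L)² = (-1×0.0616)² = 0.00379
δρ/ρ = √(0.0154) = 0.124
ρ = 0.000141 Ω·m, so δρ = 0.124 × 0.000141 = 1.75e-05 Ω·m.

(1.41 ± 0.175) × 10^-4 Ω·m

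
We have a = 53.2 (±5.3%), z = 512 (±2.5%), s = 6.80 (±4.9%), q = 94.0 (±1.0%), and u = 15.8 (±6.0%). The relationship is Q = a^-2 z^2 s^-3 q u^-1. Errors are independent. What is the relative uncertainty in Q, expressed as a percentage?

Products/powers → add relative errors in quadrature, weighted by exponent:
  (-2·δa/a)² = (-2×0.0530)² = 0.0112;  (2·δz/z)² = (2×0.0250)² = 0.00250;  (-3·δs/s)² = (-3×0.0490)² = 0.0216;  (1·δq/q)² = (1×0.0100)² = 0.000100;  (-1·δu/u)² = (-1×0.0600)² = 0.00360
δQ/Q = √(0.0390) = 0.198

19.8%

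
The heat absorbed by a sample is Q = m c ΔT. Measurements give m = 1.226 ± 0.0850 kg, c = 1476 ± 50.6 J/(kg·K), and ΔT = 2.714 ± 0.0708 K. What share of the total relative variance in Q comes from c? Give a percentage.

17.6%

(δQ/Q)² = (1·δm/m)² + (1·δc/c)² + (1·δΔT/ΔT)²
  m term: (1×0.0693)² = 0.00481
  c term: (1×0.0343)² = 0.00118
  ΔT term: (1×0.0261)² = 0.000681
Total = 0.00666. Share from c = 0.00118/0.00666 = 0.176.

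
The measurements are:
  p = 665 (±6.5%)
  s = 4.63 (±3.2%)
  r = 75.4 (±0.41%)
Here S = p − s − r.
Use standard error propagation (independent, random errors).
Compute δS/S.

Sums and differences: (δS)² = Σ (cᵢ δxᵢ)².
  (δp)² = 1870;  (δs)² = 0.0220;  (δr)² = 0.0956
δS = √(1870) = 43.2
S = 585, so δS/S = 43.2/585 = 0.0739.

0.0739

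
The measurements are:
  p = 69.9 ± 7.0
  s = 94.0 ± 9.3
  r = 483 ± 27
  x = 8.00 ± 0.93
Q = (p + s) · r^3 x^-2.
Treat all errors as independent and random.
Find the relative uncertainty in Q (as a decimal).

0.295

Let u = p + s = 164. δu = √(δp² + δs²) = √(49.0 + 86.5) = 11.6, so δu/u = 0.0710.
Q is then a monomial in u, r, x:
δQ/Q = √((δu/u)² + (3·δr/r)² + (-2·δx/x)²) = √(0.00504 + 0.0281 + 0.0541) = 0.295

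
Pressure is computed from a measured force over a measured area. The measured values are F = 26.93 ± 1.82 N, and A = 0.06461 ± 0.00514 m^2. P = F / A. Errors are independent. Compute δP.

43.5 Pa

For a monomial P ∝ F, A^-1, fractional errors add in quadrature:
  (1·δF/F)² = (1×0.0676)² = 0.00457;  (-1·δA/A)² = (-1×0.0796)² = 0.00633
δP/P = √(0.0109) = 0.104
P = 416.8 Pa, so δP = 0.104 × 416.8 = 43.5 Pa.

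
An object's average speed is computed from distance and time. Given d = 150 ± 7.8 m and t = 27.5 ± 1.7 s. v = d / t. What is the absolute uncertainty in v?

v is a product of powers, so relative uncertainties combine in quadrature:
  (1·δd/d)² = (1×0.0520)² = 0.00270;  (-1·δt/t)² = (-1×0.0618)² = 0.00382
δv/v = √(0.00653) = 0.0808
v = 5.45 m/s, so δv = 0.0808 × 5.45 = 0.441 m/s.

0.441 m/s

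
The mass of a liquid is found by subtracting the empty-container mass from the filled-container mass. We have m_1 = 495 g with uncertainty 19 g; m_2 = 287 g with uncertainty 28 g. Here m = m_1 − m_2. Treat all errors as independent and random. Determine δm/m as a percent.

Each term contributes (cᵢ δxᵢ)² to (δm)²:
  (δm_1)² = 361;  (δm_2)² = 784
δm = √(1140) = 33.8 g
m = 208 g, so δm/m = 33.8/208 = 0.163.

16.3%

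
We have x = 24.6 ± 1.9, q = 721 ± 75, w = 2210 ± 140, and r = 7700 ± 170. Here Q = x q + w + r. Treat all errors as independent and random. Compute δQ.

2310

Let p = x·q = 17700. δp/p = √((1·δx/x)² + (1·δq/q)²) = √(0.00597 + 0.0108) = 0.130, so δp = 2300.
Q = p + w + r: δQ = √(δp² + δw² + δr²) = √(5.28e+06 + 19600 + 28900) = 2310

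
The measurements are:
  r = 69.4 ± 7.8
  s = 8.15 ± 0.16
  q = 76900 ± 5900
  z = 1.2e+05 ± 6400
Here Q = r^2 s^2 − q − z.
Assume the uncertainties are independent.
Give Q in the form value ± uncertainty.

Let p = r^2·s^2 = 3.2e+05. δp/p = √((2·δr/r)² + (2·δs/s)²) = √(0.0505 + 0.00154) = 0.228, so δp = 73000.
Q = p − q − z: δQ = √(δp² + δq² + δz²) = √(5.33e+09 + 3.48e+07 + 4.1e+07) = 73500
Q = 1.23e+05.

(1.23 ± 0.735) × 10^5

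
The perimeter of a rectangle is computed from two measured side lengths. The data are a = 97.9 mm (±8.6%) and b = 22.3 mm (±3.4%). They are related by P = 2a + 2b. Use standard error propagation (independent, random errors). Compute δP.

For a sum/difference, combine absolute errors in quadrature:
  (2·δa)² = 284;  (2·δb)² = 2.30
δP = √(286) = 16.9 mm

16.9 mm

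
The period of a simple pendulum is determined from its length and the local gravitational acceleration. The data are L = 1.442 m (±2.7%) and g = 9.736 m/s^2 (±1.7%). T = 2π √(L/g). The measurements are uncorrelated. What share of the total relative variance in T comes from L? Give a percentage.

(δT/T)² = (½·δL/L)² + (−½·δg/g)²
  L term: (0.5×0.0270)² = 0.000182
  g term: (-0.5×0.0170)² = 7.23e-05
Total = 0.000255. Share from L = 0.000182/0.000255 = 0.716.

71.6%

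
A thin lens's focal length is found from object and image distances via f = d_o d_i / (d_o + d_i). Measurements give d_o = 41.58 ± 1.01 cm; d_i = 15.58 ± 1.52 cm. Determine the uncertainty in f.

0.808 cm

∂f/∂d_o = (d_i/(d_o+d_i))² = 0.0743;  ∂f/∂d_i = (d_o/(d_o+d_i))² = 0.529
δf = √((∂f/∂d_o · δd_o)² + (∂f/∂d_i · δd_i)²) = √(0.00563 + 0.647) = 0.808 cm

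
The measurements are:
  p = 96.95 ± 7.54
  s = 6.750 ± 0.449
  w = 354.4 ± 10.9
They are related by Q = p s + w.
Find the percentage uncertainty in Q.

6.73%

Let h = p·s = 654.4. δh/h = √((1·δp/p)² + (1·δs/s)²) = √(0.00605 + 0.00442) = 0.102, so δh = 67.0.
Q = h + w: δQ = √(δh² + δw²) = √(4490 + 119) = 67.9
Q = 1009, so δQ/Q = 67.9/1009 = 0.0673.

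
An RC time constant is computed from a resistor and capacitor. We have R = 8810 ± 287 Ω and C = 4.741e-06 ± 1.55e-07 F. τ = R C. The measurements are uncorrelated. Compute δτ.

For a monomial τ ∝ R, C, fractional errors add in quadrature:
  (1·δR/R)² = (1×0.0326)² = 0.00106;  (1·δC/C)² = (1×0.0327)² = 0.00107
δτ/τ = √(0.00213) = 0.0462
τ = 0.04177 s, so δτ = 0.0462 × 0.04177 = 0.00193 s.

0.00193 s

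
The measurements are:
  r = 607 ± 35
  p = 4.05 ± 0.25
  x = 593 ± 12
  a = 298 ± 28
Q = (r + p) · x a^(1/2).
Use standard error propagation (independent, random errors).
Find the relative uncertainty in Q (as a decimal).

0.0768

Let u = r + p = 611. δu = √(δr² + δp²) = √(1220 + 0.0625) = 35.0, so δu/u = 0.0573.
Q is then a monomial in u, x, a:
δQ/Q = √((δu/u)² + (1·δx/x)² + (½·δa/a)²) = √(0.00328 + 0.000409 + 0.00221) = 0.0768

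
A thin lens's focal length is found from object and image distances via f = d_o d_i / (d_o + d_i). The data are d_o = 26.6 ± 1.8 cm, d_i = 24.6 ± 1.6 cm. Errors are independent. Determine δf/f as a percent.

∂f/∂d_o = (d_i/(d_o+d_i))² = 0.231;  ∂f/∂d_i = (d_o/(d_o+d_i))² = 0.270
δf = √((∂f/∂d_o · δd_o)² + (∂f/∂d_i · δd_i)²) = √(0.173 + 0.187) = 0.599 cm
f = 12.8 cm, so δf/f = 0.599/12.8 = 0.0469.

4.69%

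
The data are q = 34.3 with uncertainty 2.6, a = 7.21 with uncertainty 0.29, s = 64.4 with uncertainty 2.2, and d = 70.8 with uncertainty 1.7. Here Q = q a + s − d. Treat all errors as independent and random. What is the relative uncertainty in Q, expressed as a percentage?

Let p = q·a = 247. δp/p = √((1·δq/q)² + (1·δa/a)²) = √(0.00575 + 0.00162) = 0.0858, so δp = 21.2.
Q = p + s − d: δQ = √(δp² + δs² + δd²) = √(450 + 4.84 + 2.89) = 21.4
Q = 241, so δQ/Q = 21.4/241 = 0.0888.

8.88%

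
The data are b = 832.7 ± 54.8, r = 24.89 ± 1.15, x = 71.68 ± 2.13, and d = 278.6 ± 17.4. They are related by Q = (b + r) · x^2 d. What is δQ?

1.32e+08

Let u = b + r = 857.6. δu = √(δb² + δr²) = √(3000 + 1.32) = 54.8, so δu/u = 0.0639.
Q is then a monomial in u, x, d:
δQ/Q = √((δu/u)² + (2·δx/x)² + (1·δd/d)²) = √(0.00409 + 0.00353 + 0.00390) = 0.107
Q = 1.228e+09, so δQ = 0.107 × 1.228e+09 = 1.32e+08.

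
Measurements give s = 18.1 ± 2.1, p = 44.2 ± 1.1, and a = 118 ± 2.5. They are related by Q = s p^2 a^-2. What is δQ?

Q is a product of powers, so relative uncertainties combine in quadrature:
  (1·δs/s)² = (1×0.116)² = 0.0135;  (2·δp/p)² = (2×0.0249)² = 0.00248;  (-2·δa/a)² = (-2×0.0212)² = 0.00180
δQ/Q = √(0.0177) = 0.133
Q = 2.54, so δQ = 0.133 × 2.54 = 0.338.

0.338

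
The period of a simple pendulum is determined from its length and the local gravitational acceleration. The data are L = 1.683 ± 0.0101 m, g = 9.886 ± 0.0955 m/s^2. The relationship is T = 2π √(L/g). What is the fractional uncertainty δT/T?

T is a product of powers, so relative uncertainties combine in quadrature:
  (½·δL/L)² = (0.5×0.00600)² = 9e-06;  (−½·δg/g)² = (-0.5×0.00966)² = 2.33e-05
δT/T = √(3.23e-05) = 0.00569

0.00569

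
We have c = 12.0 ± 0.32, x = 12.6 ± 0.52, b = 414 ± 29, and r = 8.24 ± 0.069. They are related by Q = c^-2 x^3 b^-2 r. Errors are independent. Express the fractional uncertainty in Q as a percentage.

19.5%

Q is a product of powers, so relative uncertainties combine in quadrature:
  (-2·δc/c)² = (-2×0.0267)² = 0.00284;  (3·δx/x)² = (3×0.0413)² = 0.0153;  (-2·δb/b)² = (-2×0.0700)² = 0.0196;  (1·δr/r)² = (1×0.00837)² = 7.01e-05
δQ/Q = √(0.0379) = 0.195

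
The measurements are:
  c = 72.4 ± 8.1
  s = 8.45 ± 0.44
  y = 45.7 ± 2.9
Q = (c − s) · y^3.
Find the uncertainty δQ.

1.4e+06

Let u = c − s = 64.0. δu = √(δc² + δs²) = √(65.6 + 0.194) = 8.11, so δu/u = 0.127.
Q is then a monomial in u, y:
δQ/Q = √((δu/u)² + (3·δy/y)²) = √(0.0161 + 0.0362) = 0.229
Q = 6.1e+06, so δQ = 0.229 × 6.1e+06 = 1.4e+06.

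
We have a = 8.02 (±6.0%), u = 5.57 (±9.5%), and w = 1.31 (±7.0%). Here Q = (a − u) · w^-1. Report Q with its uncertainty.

1.87 ± 0.561

Let h = a − u = 2.45. δh = √(δa² + δu²) = √(0.232 + 0.280) = 0.715, so δh/h = 0.292.
Q is then a monomial in h, w:
δQ/Q = √((δh/h)² + (-1·δw/w)²) = √(0.0852 + 0.00490) = 0.300
Q = 1.87, so δQ = 0.300 × 1.87 = 0.561.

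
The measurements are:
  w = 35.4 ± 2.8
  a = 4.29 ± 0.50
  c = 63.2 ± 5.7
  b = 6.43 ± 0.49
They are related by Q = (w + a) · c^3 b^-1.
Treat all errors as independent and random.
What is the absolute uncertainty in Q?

4.52e+05

Let u = w + a = 39.7. δu = √(δw² + δa²) = √(7.84 + 0.250) = 2.84, so δu/u = 0.0717.
Q is then a monomial in u, c, b:
δQ/Q = √((δu/u)² + (3·δc/c)² + (-1·δb/b)²) = √(0.00514 + 0.0732 + 0.00581) = 0.290
Q = 1.56e+06, so δQ = 0.290 × 1.56e+06 = 4.52e+05.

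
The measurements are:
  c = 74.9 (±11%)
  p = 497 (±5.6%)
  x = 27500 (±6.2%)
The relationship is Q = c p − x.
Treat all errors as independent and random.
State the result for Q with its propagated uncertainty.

9730 ± 4900

Let w = c·p = 37200. δw/w = √((1·δc/c)² + (1·δp/p)²) = √(0.0121 + 0.00314) = 0.123, so δw = 4590.
Q = w − x: δQ = √(δw² + δx²) = √(2.11e+07 + 2.91e+06) = 4900
Q = 9730.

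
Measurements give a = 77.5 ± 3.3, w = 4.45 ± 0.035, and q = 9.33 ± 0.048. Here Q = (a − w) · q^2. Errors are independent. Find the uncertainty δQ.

295

Let u = a − w = 73.0. δu = √(δa² + δw²) = √(10.9 + 0.00123) = 3.30, so δu/u = 0.0452.
Q is then a monomial in u, q:
δQ/Q = √((δu/u)² + (2·δq/q)²) = √(0.00204 + 0.000106) = 0.0463
Q = 6360, so δQ = 0.0463 × 6360 = 295.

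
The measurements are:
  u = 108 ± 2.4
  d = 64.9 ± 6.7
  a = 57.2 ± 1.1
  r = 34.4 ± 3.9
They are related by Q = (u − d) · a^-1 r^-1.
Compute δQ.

Let w = u − d = 43.1. δw = √(δu² + δd²) = √(5.76 + 44.9) = 7.12, so δw/w = 0.165.
Q is then a monomial in w, a, r:
δQ/Q = √((δw/w)² + (-1·δa/a)² + (-1·δr/r)²) = √(0.0273 + 0.000370 + 0.0129) = 0.201
Q = 0.0219, so δQ = 0.201 × 0.0219 = 0.00441.

0.00441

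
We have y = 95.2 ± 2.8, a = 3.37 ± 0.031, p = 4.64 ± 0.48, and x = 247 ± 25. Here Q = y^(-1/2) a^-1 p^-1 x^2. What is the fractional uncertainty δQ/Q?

For a monomial Q ∝ y^(-1/2), a^-1, p^-1, x^2, fractional errors add in quadrature:
  (−½·δy/y)² = (-0.5×0.0294)² = 0.000216;  (-1·δa/a)² = (-1×0.00920)² = 8.46e-05;  (-1·δp/p)² = (-1×0.103)² = 0.0107;  (2·δx/x)² = (2×0.101)² = 0.0410
δQ/Q = √(0.0520) = 0.228

0.228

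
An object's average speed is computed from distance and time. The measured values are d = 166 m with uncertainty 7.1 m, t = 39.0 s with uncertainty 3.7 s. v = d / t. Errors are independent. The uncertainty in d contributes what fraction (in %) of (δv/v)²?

(δv/v)² = (1·δd/d)² + (-1·δt/t)²
  d term: (1×0.0428)² = 0.00183
  t term: (-1×0.0949)² = 0.00900
Total = 0.0108. Share from d = 0.00183/0.0108 = 0.169.

16.9%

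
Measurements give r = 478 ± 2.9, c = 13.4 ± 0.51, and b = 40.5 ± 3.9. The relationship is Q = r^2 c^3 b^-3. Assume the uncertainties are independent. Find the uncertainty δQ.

Relative error in a monomial: (δQ/Q)² = Σ (nᵢ · δxᵢ/xᵢ)².
  (2·δr/r)² = (2×0.00607)² = 0.000147;  (3·δc/c)² = (3×0.0381)² = 0.0130;  (-3·δb/b)² = (-3×0.0963)² = 0.0835
δQ/Q = √(0.0966) = 0.311
Q = 8280, so δQ = 0.311 × 8280 = 2570.

2570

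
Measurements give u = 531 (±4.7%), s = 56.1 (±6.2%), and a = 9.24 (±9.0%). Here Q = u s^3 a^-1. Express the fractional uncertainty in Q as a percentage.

Q is a product of powers, so relative uncertainties combine in quadrature:
  (1·δu/u)² = (1×0.0470)² = 0.00221;  (3·δs/s)² = (3×0.0620)² = 0.0346;  (-1·δa/a)² = (-1×0.0900)² = 0.00810
δQ/Q = √(0.0449) = 0.212

21.2%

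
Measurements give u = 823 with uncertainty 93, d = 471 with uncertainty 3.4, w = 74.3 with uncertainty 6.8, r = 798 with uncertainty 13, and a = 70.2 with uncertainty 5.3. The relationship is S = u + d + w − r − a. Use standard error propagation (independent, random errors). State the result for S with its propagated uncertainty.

500 ± 94.4

Absolute uncertainties add in quadrature for a linear combination:
  (δu)² = 8650;  (δd)² = 11.6;  (δw)² = 46.2;  (δr)² = 169;  (δa)² = 28.1
δS = √(8900) = 94.4
S = 500.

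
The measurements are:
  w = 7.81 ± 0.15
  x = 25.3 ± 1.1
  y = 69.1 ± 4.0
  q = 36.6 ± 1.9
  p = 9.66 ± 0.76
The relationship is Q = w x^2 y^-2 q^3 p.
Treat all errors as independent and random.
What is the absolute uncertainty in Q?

1.13e+05

Relative error in a monomial: (δQ/Q)² = Σ (nᵢ · δxᵢ/xᵢ)².
  (1·δw/w)² = (1×0.0192)² = 0.000369;  (2·δx/x)² = (2×0.0435)² = 0.00756;  (-2·δy/y)² = (-2×0.0579)² = 0.0134;  (3·δq/q)² = (3×0.0519)² = 0.0243;  (1·δp/p)² = (1×0.0787)² = 0.00619
δQ/Q = √(0.0518) = 0.228
Q = 4.96e+05, so δQ = 0.228 × 4.96e+05 = 1.13e+05.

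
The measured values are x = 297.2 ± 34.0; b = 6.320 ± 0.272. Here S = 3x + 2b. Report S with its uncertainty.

S is a linear combination, so absolute uncertainties add in quadrature:
  (3·δx)² = 10400;  (2·δb)² = 0.296
δS = √(10400) = 102
S = 904.2.

904.2 ± 102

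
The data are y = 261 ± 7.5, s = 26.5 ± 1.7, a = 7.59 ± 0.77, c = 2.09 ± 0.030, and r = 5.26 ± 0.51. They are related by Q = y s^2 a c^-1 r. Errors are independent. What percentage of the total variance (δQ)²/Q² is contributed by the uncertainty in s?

44.3%

(δQ/Q)² = (1·δy/y)² + (2·δs/s)² + (1·δa/a)² + (-1·δc/c)² + (1·δr/r)²
  y term: (1×0.0287)² = 0.000826
  s term: (2×0.0642)² = 0.0165
  a term: (1×0.101)² = 0.0103
  c term: (-1×0.0144)² = 0.000206
  r term: (1×0.0970)² = 0.00940
Total = 0.0372. Share from s = 0.0165/0.0372 = 0.443.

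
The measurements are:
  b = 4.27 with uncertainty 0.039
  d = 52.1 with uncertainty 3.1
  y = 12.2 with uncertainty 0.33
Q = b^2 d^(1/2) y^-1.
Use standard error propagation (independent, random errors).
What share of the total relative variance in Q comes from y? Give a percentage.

37.5%

(δQ/Q)² = (2·δb/b)² + (½·δd/d)² + (-1·δy/y)²
  b term: (2×0.00913)² = 0.000334
  d term: (0.5×0.0595)² = 0.000885
  y term: (-1×0.0270)² = 0.000732
Total = 0.00195. Share from y = 0.000732/0.00195 = 0.375.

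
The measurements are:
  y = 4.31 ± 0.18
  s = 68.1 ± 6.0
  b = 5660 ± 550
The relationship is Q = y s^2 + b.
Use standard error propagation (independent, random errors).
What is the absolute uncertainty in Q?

3660

Let p = y·s^2 = 20000. δp/p = √((1·δy/y)² + (2·δs/s)²) = √(0.00174 + 0.0311) = 0.181, so δp = 3620.
Q = p + b: δQ = √(δp² + δb²) = √(1.31e+07 + 3.02e+05) = 3660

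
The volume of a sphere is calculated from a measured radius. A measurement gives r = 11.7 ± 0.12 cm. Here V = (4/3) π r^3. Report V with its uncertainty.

6710 ± 206 cm^3

V ∝ r^3, so δV/V = |3| · δr/r = 3 × 0.0103 = 0.0308.
V = 6710 cm^3, so δV = 0.0308 × 6710 = 206 cm^3.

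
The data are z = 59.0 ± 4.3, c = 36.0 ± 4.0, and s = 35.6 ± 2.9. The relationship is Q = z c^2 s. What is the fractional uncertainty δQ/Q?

0.248

Since Q is a product/quotient, work with relative uncertainties:
  (1·δz/z)² = (1×0.0729)² = 0.00531;  (2·δc/c)² = (2×0.111)² = 0.0494;  (1·δs/s)² = (1×0.0815)² = 0.00664
δQ/Q = √(0.0613) = 0.248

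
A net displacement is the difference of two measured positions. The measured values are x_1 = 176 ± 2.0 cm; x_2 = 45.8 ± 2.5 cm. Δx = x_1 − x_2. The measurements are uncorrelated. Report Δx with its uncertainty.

Absolute uncertainties add in quadrature for a linear combination:
  (δx_1)² = 4.00;  (δx_2)² = 6.25
δΔx = √(10.2) = 3.20 cm
Δx = 130 cm.

130 ± 3.20 cm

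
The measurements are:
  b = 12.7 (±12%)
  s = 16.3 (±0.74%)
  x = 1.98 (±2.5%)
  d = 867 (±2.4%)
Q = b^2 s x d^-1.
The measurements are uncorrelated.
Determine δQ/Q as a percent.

For a monomial Q ∝ b^2, s, x, d^-1, fractional errors add in quadrature:
  (2·δb/b)² = (2×0.120)² = 0.0576;  (1·δs/s)² = (1×0.00740)² = 5.48e-05;  (1·δx/x)² = (1×0.0250)² = 0.000625;  (-1·δd/d)² = (-1×0.0240)² = 0.000576
δQ/Q = √(0.0589) = 0.243

24.3%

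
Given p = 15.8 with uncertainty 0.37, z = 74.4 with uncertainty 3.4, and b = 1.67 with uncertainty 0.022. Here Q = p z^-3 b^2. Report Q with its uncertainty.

(1.07 ± 0.151) × 10^-4

Products/powers → add relative errors in quadrature, weighted by exponent:
  (1·δp/p)² = (1×0.0234)² = 0.000548;  (-3·δz/z)² = (-3×0.0457)² = 0.0188;  (2·δb/b)² = (2×0.0132)² = 0.000694
δQ/Q = √(0.0200) = 0.142
Q = 0.000107, so δQ = 0.142 × 0.000107 = 1.51e-05.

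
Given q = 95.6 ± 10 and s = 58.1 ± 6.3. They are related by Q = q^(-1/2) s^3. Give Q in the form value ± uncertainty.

Relative error in a monomial: (δQ/Q)² = Σ (nᵢ · δxᵢ/xᵢ)².
  (−½·δq/q)² = (-0.5×0.105)² = 0.00274;  (3·δs/s)² = (3×0.108)² = 0.106
δQ/Q = √(0.109) = 0.329
Q = 20100, so δQ = 0.329 × 20100 = 6610.

20100 ± 6610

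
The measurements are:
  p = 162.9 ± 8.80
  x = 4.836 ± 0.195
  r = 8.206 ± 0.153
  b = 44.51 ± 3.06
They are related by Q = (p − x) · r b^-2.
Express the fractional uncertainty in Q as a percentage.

15.0%

Let u = p − x = 158.1. δu = √(δp² + δx²) = √(77.4 + 0.0380) = 8.80, so δu/u = 0.0557.
Q is then a monomial in u, r, b:
δQ/Q = √((δu/u)² + (1·δr/r)² + (-2·δb/b)²) = √(0.00310 + 0.000348 + 0.0189) = 0.150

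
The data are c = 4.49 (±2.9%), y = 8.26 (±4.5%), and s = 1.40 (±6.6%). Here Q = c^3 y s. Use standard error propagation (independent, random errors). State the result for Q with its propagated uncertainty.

1050 ± 124

Q is a product of powers, so relative uncertainties combine in quadrature:
  (3·δc/c)² = (3×0.0290)² = 0.00757;  (1·δy/y)² = (1×0.0450)² = 0.00202;  (1·δs/s)² = (1×0.0660)² = 0.00436
δQ/Q = √(0.0140) = 0.118
Q = 1050, so δQ = 0.118 × 1050 = 124.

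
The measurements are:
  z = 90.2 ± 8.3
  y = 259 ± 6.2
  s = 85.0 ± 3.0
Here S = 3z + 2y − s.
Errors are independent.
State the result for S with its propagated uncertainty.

704 ± 28.0

Absolute uncertainties add in quadrature for a linear combination:
  (3·δz)² = 620;  (2·δy)² = 154;  (δs)² = 9.00
δS = √(783) = 28.0
S = 704.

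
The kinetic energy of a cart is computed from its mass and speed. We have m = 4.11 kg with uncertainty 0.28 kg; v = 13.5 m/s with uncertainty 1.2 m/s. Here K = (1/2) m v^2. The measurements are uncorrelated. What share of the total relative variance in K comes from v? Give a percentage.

87.2%

(δK/K)² = (1·δm/m)² + (2·δv/v)²
  m term: (1×0.0681)² = 0.00464
  v term: (2×0.0889)² = 0.0316
Total = 0.0362. Share from v = 0.0316/0.0362 = 0.872.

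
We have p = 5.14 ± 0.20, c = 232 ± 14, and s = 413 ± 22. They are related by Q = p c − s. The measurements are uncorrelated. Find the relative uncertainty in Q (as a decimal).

0.113

Let w = p·c = 1190. δw/w = √((1·δp/p)² + (1·δc/c)²) = √(0.00151 + 0.00364) = 0.0718, so δw = 85.6.
Q = w − s: δQ = √(δw² + δs²) = √(7330 + 484) = 88.4
Q = 779, so δQ/Q = 88.4/779 = 0.113.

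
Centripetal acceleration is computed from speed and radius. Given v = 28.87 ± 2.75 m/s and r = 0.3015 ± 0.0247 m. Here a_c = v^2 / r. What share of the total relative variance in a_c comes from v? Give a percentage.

84.4%

(δa_c/a_c)² = (2·δv/v)² + (-1·δr/r)²
  v term: (2×0.0953)² = 0.0363
  r term: (-1×0.0819)² = 0.00671
Total = 0.0430. Share from v = 0.0363/0.0430 = 0.844.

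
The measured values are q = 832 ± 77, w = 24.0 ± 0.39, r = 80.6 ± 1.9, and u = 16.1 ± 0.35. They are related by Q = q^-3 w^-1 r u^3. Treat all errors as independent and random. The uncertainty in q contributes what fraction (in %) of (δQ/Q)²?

93.8%

(δQ/Q)² = (-3·δq/q)² + (-1·δw/w)² + (1·δr/r)² + (3·δu/u)²
  q term: (-3×0.0925)² = 0.0771
  w term: (-1×0.0163)² = 0.000264
  r term: (1×0.0236)² = 0.000556
  u term: (3×0.0217)² = 0.00425
Total = 0.0822. Share from q = 0.0771/0.0822 = 0.938.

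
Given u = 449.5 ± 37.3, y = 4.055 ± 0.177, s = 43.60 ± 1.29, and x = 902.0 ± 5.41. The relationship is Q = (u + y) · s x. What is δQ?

1.56e+06

Let w = u + y = 453.6. δw = √(δu² + δy²) = √(1390 + 0.0313) = 37.3, so δw/w = 0.0822.
Q is then a monomial in w, s, x:
δQ/Q = √((δw/w)² + (1·δs/s)² + (1·δx/x)²) = √(0.00676 + 0.000875 + 3.6e-05) = 0.0876
Q = 1.784e+07, so δQ = 0.0876 × 1.784e+07 = 1.56e+06.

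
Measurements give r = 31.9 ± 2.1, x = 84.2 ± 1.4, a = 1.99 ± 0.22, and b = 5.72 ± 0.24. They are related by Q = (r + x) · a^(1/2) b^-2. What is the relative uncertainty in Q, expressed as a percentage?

10.3%

Let u = r + x = 116. δu = √(δr² + δx²) = √(4.41 + 1.96) = 2.52, so δu/u = 0.0217.
Q is then a monomial in u, a, b:
δQ/Q = √((δu/u)² + (½·δa/a)² + (-2·δb/b)²) = √(0.000473 + 0.00306 + 0.00704) = 0.103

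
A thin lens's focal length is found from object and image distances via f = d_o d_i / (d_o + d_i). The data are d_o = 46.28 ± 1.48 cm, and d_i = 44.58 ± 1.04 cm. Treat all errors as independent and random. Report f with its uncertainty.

∂f/∂d_o = (d_i/(d_o+d_i))² = 0.241;  ∂f/∂d_i = (d_o/(d_o+d_i))² = 0.259
δf = √((∂f/∂d_o · δd_o)² + (∂f/∂d_i · δd_i)²) = √(0.127 + 0.0728) = 0.447 cm
f = 22.71 cm.

22.71 ± 0.447 cm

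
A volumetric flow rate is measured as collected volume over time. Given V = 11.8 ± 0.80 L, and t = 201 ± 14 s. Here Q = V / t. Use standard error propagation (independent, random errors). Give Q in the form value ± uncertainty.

0.0587 ± 0.00571 L/s

For a monomial Q ∝ V, t^-1, fractional errors add in quadrature:
  (1·δV/V)² = (1×0.0678)² = 0.00460;  (-1·δt/t)² = (-1×0.0697)² = 0.00485
δQ/Q = √(0.00945) = 0.0972
Q = 0.0587 L/s, so δQ = 0.0972 × 0.0587 = 0.00571 L/s.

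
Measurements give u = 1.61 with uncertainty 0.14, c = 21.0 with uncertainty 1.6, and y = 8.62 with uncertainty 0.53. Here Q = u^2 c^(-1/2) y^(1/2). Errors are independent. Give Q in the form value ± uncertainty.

1.66 ± 0.300

Relative error in a monomial: (δQ/Q)² = Σ (nᵢ · δxᵢ/xᵢ)².
  (2·δu/u)² = (2×0.0870)² = 0.0302;  (−½·δc/c)² = (-0.5×0.0762)² = 0.00145;  (½·δy/y)² = (0.5×0.0615)² = 0.000945
δQ/Q = √(0.0326) = 0.181
Q = 1.66, so δQ = 0.181 × 1.66 = 0.300.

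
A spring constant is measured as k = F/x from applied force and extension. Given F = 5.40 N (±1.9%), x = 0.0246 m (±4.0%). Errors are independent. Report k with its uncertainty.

For a monomial k ∝ F, x^-1, fractional errors add in quadrature:
  (1·δF/F)² = (1×0.0190)² = 0.000361;  (-1·δx/x)² = (-1×0.0400)² = 0.00160
δk/k = √(0.00196) = 0.0443
k = 220 N/m, so δk = 0.0443 × 220 = 9.72 N/m.

220 ± 9.72 N/m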